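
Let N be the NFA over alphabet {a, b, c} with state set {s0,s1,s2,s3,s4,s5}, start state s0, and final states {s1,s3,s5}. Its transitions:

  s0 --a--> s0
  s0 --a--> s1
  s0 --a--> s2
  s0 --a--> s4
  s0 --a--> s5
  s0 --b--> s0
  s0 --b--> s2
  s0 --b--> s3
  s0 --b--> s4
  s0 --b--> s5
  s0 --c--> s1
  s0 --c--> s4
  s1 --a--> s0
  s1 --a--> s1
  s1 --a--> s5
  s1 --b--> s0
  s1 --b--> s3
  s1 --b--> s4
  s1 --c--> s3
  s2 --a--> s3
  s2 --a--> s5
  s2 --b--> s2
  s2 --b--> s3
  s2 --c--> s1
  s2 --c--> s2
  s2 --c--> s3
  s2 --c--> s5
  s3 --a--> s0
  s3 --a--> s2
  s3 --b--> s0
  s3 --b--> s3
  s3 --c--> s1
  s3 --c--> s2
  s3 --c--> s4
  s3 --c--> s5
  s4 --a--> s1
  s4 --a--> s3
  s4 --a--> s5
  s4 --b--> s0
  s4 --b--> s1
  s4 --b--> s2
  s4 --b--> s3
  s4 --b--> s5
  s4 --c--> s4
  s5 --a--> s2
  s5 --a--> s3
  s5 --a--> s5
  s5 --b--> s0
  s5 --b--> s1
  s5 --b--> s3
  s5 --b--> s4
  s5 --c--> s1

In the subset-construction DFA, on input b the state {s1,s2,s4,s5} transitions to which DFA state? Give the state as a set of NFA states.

{s0,s1,s2,s3,s4,s5}

δ(s1,b) = {s0,s3,s4}; δ(s2,b) = {s2,s3}; δ(s4,b) = {s0,s1,s2,s3,s5}; δ(s5,b) = {s0,s1,s3,s4}.
Union: {s0,s1,s2,s3,s4,s5}.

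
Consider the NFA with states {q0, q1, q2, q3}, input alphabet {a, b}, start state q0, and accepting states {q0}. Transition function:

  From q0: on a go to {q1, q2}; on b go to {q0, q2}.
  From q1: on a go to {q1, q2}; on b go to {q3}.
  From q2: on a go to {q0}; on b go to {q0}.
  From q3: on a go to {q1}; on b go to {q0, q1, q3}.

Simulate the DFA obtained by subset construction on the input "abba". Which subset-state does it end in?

Start: {q0}.
δ(q0,a) = {q1, q2}.
Union: {q1, q2}.
After a: {q1, q2}.
δ(q1,b) = {q3}; δ(q2,b) = {q0}.
Union: {q0, q3}.
After b: {q0, q3}.
δ(q0,b) = {q0, q2}; δ(q3,b) = {q0, q1, q3}.
Union: {q0, q1, q2, q3}.
After b: {q0, q1, q2, q3}.
δ(q0,a) = {q1, q2}; δ(q1,a) = {q1, q2}; δ(q2,a) = {q0}; δ(q3,a) = {q1}.
Union: {q0, q1, q2}.
After a: {q0, q1, q2}.

{q0, q1, q2}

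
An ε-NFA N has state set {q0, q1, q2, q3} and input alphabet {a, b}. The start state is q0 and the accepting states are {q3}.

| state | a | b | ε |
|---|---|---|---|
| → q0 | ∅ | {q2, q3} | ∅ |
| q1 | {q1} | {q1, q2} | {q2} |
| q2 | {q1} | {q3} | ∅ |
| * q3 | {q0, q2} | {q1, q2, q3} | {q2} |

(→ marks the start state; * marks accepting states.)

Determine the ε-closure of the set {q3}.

{q2, q3}

Begin with {q3}.
q3 →ε {q2}; add q2.
ε-closure = {q2, q3}.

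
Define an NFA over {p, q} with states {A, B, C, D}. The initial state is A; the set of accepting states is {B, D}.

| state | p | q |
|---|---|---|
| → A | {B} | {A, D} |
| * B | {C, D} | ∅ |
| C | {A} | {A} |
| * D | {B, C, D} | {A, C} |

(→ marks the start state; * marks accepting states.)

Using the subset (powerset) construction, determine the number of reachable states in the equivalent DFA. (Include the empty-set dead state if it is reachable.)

10

Start state of the DFA: {A}.
{A} --p--> {B}  [new]
{A} --q--> {A, D}  [new]
{B} --p--> {C, D}  [new]
{B} --q--> ∅  [new]
{A, D} --p--> {B, C, D}  [new]
{A, D} --q--> {A, C, D}  [new]
{C, D} --p--> {A, B, C, D}  [new]
{C, D} --q--> {A, C}  [new]
∅ --p--> ∅  [seen]
∅ --q--> ∅  [seen]
{B, C, D} --p--> {A, B, C, D}  [seen]
{B, C, D} --q--> {A, C}  [seen]
{A, C, D} --p--> {A, B, C, D}  [seen]
{A, C, D} --q--> {A, C, D}  [seen]
{A, B, C, D} --p--> {A, B, C, D}  [seen]
{A, B, C, D} --q--> {A, C, D}  [seen]
{A, C} --p--> {A, B}  [new]
{A, C} --q--> {A, D}  [seen]
{A, B} --p--> {B, C, D}  [seen]
{A, B} --q--> {A, D}  [seen]
Reachable DFA states: {A}, {B}, {A, D}, {C, D}, ∅, {B, C, D}, {A, C, D}, {A, B, C, D}, {A, C}, {A, B}.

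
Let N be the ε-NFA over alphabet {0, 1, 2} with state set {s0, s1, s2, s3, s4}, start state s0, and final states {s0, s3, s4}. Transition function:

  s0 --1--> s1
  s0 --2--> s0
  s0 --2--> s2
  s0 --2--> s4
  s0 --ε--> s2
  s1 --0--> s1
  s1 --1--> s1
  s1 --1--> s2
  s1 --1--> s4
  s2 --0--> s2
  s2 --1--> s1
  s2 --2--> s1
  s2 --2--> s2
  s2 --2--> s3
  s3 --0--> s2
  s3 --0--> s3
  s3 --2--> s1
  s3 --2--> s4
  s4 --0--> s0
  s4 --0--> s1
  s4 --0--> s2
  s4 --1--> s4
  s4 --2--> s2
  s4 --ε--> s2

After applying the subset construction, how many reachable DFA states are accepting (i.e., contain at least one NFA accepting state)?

7

Start state of the DFA: {s0, s2} (ε-closure of the NFA start).
{s0, s2} --0--> {s2}  [new]
{s0, s2} --1--> {s1}  [new]
{s0, s2} --2--> {s0, s1, s2, s3, s4}  [new]
{s2} --0--> {s2}  [seen]
{s2} --1--> {s1}  [seen]
{s2} --2--> {s1, s2, s3}  [new]
{s1} --0--> {s1}  [seen]
{s1} --1--> {s1, s2, s4}  [new]
{s1} --2--> ∅  [new]
{s0, s1, s2, s3, s4} --0--> {s0, s1, s2, s3}  [new]
{s0, s1, s2, s3, s4} --1--> {s1, s2, s4}  [seen]
{s0, s1, s2, s3, s4} --2--> {s0, s1, s2, s3, s4}  [seen]
{s1, s2, s3} --0--> {s1, s2, s3}  [seen]
{s1, s2, s3} --1--> {s1, s2, s4}  [seen]
{s1, s2, s3} --2--> {s1, s2, s3, s4}  [new]
{s1, s2, s4} --0--> {s0, s1, s2}  [new]
{s1, s2, s4} --1--> {s1, s2, s4}  [seen]
{s1, s2, s4} --2--> {s1, s2, s3}  [seen]
∅ --0--> ∅  [seen]
∅ --1--> ∅  [seen]
∅ --2--> ∅  [seen]
{s0, s1, s2, s3} --0--> {s1, s2, s3}  [seen]
{s0, s1, s2, s3} --1--> {s1, s2, s4}  [seen]
{s0, s1, s2, s3} --2--> {s0, s1, s2, s3, s4}  [seen]
{s1, s2, s3, s4} --0--> {s0, s1, s2, s3}  [seen]
{s1, s2, s3, s4} --1--> {s1, s2, s4}  [seen]
{s1, s2, s3, s4} --2--> {s1, s2, s3, s4}  [seen]
{s0, s1, s2} --0--> {s1, s2}  [new]
{s0, s1, s2} --1--> {s1, s2, s4}  [seen]
{s0, s1, s2} --2--> {s0, s1, s2, s3, s4}  [seen]
{s1, s2} --0--> {s1, s2}  [seen]
{s1, s2} --1--> {s1, s2, s4}  [seen]
{s1, s2} --2--> {s1, s2, s3}  [seen]
Reachable DFA states: {s0, s2}, {s2}, {s1}, {s0, s1, s2, s3, s4}, {s1, s2, s3}, {s1, s2, s4}, ∅, {s0, s1, s2, s3}, {s1, s2, s3, s4}, {s0, s1, s2}, {s1, s2}.
Accepting DFA states (contain an NFA accepting state): {s0, s2}, {s0, s1, s2, s3, s4}, {s1, s2, s3}, {s1, s2, s4}, {s0, s1, s2, s3}, {s1, s2, s3, s4}, {s0, s1, s2}.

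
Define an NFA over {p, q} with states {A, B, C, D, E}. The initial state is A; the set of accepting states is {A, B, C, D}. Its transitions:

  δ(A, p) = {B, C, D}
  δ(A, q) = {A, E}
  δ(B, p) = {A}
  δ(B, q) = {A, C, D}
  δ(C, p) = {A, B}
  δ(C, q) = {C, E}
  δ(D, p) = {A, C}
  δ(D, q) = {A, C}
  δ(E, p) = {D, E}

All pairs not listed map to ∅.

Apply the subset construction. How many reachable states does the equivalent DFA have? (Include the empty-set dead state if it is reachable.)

9

Start state of the DFA: {A}.
{A} --p--> {B, C, D}  [new]
{A} --q--> {A, E}  [new]
{B, C, D} --p--> {A, B, C}  [new]
{B, C, D} --q--> {A, C, D, E}  [new]
{A, E} --p--> {B, C, D, E}  [new]
{A, E} --q--> {A, E}  [seen]
{A, B, C} --p--> {A, B, C, D}  [new]
{A, B, C} --q--> {A, C, D, E}  [seen]
{A, C, D, E} --p--> {A, B, C, D, E}  [new]
{A, C, D, E} --q--> {A, C, E}  [new]
{B, C, D, E} --p--> {A, B, C, D, E}  [seen]
{B, C, D, E} --q--> {A, C, D, E}  [seen]
{A, B, C, D} --p--> {A, B, C, D}  [seen]
{A, B, C, D} --q--> {A, C, D, E}  [seen]
{A, B, C, D, E} --p--> {A, B, C, D, E}  [seen]
{A, B, C, D, E} --q--> {A, C, D, E}  [seen]
{A, C, E} --p--> {A, B, C, D, E}  [seen]
{A, C, E} --q--> {A, C, E}  [seen]
Reachable DFA states: {A}, {B, C, D}, {A, E}, {A, B, C}, {A, C, D, E}, {B, C, D, E}, {A, B, C, D}, {A, B, C, D, E}, {A, C, E}.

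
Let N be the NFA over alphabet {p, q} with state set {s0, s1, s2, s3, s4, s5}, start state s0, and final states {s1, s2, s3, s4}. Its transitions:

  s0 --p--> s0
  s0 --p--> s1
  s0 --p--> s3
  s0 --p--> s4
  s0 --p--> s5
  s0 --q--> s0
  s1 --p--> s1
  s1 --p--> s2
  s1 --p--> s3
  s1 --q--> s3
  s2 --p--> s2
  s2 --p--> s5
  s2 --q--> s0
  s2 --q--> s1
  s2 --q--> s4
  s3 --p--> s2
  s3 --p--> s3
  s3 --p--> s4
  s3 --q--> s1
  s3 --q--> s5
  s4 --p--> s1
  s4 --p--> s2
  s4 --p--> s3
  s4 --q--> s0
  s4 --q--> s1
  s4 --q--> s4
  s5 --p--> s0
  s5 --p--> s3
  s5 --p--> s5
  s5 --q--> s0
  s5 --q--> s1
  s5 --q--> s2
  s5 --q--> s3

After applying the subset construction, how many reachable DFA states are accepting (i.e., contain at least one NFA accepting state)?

Start state of the DFA: {s0}.
{s0} --p--> {s0, s1, s3, s4, s5}  [new]
{s0} --q--> {s0}  [seen]
{s0, s1, s3, s4, s5} --p--> {s0, s1, s2, s3, s4, s5}  [new]
{s0, s1, s3, s4, s5} --q--> {s0, s1, s2, s3, s4, s5}  [seen]
{s0, s1, s2, s3, s4, s5} --p--> {s0, s1, s2, s3, s4, s5}  [seen]
{s0, s1, s2, s3, s4, s5} --q--> {s0, s1, s2, s3, s4, s5}  [seen]
Reachable DFA states: {s0}, {s0, s1, s3, s4, s5}, {s0, s1, s2, s3, s4, s5}.
Accepting DFA states (contain an NFA accepting state): {s0, s1, s3, s4, s5}, {s0, s1, s2, s3, s4, s5}.

2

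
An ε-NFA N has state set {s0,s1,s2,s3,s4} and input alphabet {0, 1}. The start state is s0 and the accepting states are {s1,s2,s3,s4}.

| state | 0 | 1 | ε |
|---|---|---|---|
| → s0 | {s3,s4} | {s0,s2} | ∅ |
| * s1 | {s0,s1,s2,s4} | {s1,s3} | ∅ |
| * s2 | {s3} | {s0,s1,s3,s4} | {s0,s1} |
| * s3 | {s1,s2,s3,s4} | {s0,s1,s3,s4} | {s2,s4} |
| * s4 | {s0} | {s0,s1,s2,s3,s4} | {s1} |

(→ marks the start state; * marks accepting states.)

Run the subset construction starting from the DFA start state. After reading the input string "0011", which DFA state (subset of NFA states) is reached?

Start: {s0}.
δ(s0,0) = {s3,s4}.
Union: {s3,s4}.
ε-closure gives {s0,s1,s2,s3,s4}.
After 0: {s0,s1,s2,s3,s4}.
δ(s0,0) = {s3,s4}; δ(s1,0) = {s0,s1,s2,s4}; δ(s2,0) = {s3}; δ(s3,0) = {s1,s2,s3,s4}; δ(s4,0) = {s0}.
Union: {s0,s1,s2,s3,s4}.
After 0: {s0,s1,s2,s3,s4}.
δ(s0,1) = {s0,s2}; δ(s1,1) = {s1,s3}; δ(s2,1) = {s0,s1,s3,s4}; δ(s3,1) = {s0,s1,s3,s4}; δ(s4,1) = {s0,s1,s2,s3,s4}.
Union: {s0,s1,s2,s3,s4}.
After 1: {s0,s1,s2,s3,s4}.
δ(s0,1) = {s0,s2}; δ(s1,1) = {s1,s3}; δ(s2,1) = {s0,s1,s3,s4}; δ(s3,1) = {s0,s1,s3,s4}; δ(s4,1) = {s0,s1,s2,s3,s4}.
Union: {s0,s1,s2,s3,s4}.
After 1: {s0,s1,s2,s3,s4}.

{s0,s1,s2,s3,s4}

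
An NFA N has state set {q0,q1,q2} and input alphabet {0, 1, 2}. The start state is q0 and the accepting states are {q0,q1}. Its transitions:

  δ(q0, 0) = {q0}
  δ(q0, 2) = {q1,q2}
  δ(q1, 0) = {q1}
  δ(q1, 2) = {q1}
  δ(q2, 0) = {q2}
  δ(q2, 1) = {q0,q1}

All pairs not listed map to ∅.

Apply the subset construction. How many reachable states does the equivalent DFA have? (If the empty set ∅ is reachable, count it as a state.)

Start state of the DFA: {q0}.
{q0} --0--> {q0}  [seen]
{q0} --1--> ∅  [new]
{q0} --2--> {q1,q2}  [new]
∅ --0--> ∅  [seen]
∅ --1--> ∅  [seen]
∅ --2--> ∅  [seen]
{q1,q2} --0--> {q1,q2}  [seen]
{q1,q2} --1--> {q0,q1}  [new]
{q1,q2} --2--> {q1}  [new]
{q0,q1} --0--> {q0,q1}  [seen]
{q0,q1} --1--> ∅  [seen]
{q0,q1} --2--> {q1,q2}  [seen]
{q1} --0--> {q1}  [seen]
{q1} --1--> ∅  [seen]
{q1} --2--> {q1}  [seen]
Reachable DFA states: {q0}, ∅, {q1,q2}, {q0,q1}, {q1}.

5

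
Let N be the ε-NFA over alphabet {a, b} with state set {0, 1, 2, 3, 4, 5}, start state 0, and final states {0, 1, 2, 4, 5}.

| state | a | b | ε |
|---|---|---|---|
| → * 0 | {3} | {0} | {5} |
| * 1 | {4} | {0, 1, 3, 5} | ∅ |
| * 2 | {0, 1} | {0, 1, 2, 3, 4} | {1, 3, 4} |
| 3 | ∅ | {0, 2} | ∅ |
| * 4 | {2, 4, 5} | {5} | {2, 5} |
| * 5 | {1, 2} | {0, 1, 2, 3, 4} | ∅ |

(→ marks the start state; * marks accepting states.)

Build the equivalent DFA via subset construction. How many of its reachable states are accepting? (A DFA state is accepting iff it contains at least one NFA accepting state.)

3

Start state of the DFA: {0, 5} (ε-closure of the NFA start).
{0, 5} --a--> {1, 2, 3, 4, 5}  [new]
{0, 5} --b--> {0, 1, 2, 3, 4, 5}  [new]
{1, 2, 3, 4, 5} --a--> {0, 1, 2, 3, 4, 5}  [seen]
{1, 2, 3, 4, 5} --b--> {0, 1, 2, 3, 4, 5}  [seen]
{0, 1, 2, 3, 4, 5} --a--> {0, 1, 2, 3, 4, 5}  [seen]
{0, 1, 2, 3, 4, 5} --b--> {0, 1, 2, 3, 4, 5}  [seen]
Reachable DFA states: {0, 5}, {1, 2, 3, 4, 5}, {0, 1, 2, 3, 4, 5}.
Accepting DFA states (contain an NFA accepting state): {0, 5}, {1, 2, 3, 4, 5}, {0, 1, 2, 3, 4, 5}.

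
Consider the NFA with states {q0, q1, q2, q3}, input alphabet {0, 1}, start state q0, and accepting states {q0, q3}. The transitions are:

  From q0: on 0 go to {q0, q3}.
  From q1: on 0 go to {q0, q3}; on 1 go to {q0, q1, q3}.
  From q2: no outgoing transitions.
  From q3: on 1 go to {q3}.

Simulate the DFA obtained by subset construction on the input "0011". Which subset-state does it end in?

{q3}

Start: {q0}.
δ(q0,0) = {q0, q3}.
Union: {q0, q3}.
After 0: {q0, q3}.
δ(q0,0) = {q0, q3}; δ(q3,0) = ∅.
Union: {q0, q3}.
After 0: {q0, q3}.
δ(q0,1) = ∅; δ(q3,1) = {q3}.
Union: {q3}.
After 1: {q3}.
δ(q3,1) = {q3}.
Union: {q3}.
After 1: {q3}.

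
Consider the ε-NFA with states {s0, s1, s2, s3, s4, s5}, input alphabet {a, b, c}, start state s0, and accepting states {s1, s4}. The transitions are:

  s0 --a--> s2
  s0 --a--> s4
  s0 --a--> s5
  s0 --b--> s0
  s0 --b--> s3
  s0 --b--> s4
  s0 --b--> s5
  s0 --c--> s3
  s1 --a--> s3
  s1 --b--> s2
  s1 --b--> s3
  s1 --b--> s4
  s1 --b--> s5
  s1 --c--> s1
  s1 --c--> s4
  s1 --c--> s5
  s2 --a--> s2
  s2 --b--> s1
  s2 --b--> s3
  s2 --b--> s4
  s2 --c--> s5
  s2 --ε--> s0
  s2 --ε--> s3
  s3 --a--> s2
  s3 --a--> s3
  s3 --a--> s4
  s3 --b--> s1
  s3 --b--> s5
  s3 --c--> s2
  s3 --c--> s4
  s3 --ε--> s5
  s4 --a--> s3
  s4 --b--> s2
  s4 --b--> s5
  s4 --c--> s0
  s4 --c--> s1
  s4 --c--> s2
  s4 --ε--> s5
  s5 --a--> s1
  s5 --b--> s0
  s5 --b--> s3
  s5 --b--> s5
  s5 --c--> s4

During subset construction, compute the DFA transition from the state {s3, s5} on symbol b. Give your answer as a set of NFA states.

δ(s3,b) = {s1, s5}; δ(s5,b) = {s0, s3, s5}.
Union: {s0, s1, s3, s5}.

{s0, s1, s3, s5}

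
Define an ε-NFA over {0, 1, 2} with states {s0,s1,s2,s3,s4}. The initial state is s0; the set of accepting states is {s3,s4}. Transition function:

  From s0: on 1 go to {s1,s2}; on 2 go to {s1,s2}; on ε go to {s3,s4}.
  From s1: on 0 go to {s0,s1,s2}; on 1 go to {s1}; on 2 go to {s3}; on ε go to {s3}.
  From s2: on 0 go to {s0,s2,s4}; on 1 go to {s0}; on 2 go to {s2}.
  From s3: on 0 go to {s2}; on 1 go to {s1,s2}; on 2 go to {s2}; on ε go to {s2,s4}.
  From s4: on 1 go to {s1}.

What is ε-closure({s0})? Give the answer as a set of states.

{s0,s2,s3,s4}

Begin with {s0}.
s0 →ε {s3,s4}; add s3, s4.
s3 →ε {s2,s4}; add s2.
ε-closure = {s0,s2,s3,s4}.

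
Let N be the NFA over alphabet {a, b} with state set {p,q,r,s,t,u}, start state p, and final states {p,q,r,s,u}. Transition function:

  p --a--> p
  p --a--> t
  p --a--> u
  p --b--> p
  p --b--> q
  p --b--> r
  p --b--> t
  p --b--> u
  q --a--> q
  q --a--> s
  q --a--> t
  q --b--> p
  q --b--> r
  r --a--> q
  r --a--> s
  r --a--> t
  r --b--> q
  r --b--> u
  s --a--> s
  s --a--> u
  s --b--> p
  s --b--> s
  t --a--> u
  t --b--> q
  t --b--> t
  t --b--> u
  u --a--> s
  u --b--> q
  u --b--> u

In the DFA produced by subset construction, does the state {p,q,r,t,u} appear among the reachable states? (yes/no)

Start state of the DFA: {p}.
{p} --a--> {p,t,u}  [new]
{p} --b--> {p,q,r,t,u}  [new]
{p,t,u} --a--> {p,s,t,u}  [new]
{p,t,u} --b--> {p,q,r,t,u}  [seen]
{p,q,r,t,u} --a--> {p,q,s,t,u}  [new]
{p,q,r,t,u} --b--> {p,q,r,t,u}  [seen]
{p,s,t,u} --a--> {p,s,t,u}  [seen]
{p,s,t,u} --b--> {p,q,r,s,t,u}  [new]
{p,q,s,t,u} --a--> {p,q,s,t,u}  [seen]
{p,q,s,t,u} --b--> {p,q,r,s,t,u}  [seen]
{p,q,r,s,t,u} --a--> {p,q,s,t,u}  [seen]
{p,q,r,s,t,u} --b--> {p,q,r,s,t,u}  [seen]
Reachable DFA states: {p}, {p,t,u}, {p,q,r,t,u}, {p,s,t,u}, {p,q,s,t,u}, {p,q,r,s,t,u}.
{p,q,r,t,u} is among them.

yes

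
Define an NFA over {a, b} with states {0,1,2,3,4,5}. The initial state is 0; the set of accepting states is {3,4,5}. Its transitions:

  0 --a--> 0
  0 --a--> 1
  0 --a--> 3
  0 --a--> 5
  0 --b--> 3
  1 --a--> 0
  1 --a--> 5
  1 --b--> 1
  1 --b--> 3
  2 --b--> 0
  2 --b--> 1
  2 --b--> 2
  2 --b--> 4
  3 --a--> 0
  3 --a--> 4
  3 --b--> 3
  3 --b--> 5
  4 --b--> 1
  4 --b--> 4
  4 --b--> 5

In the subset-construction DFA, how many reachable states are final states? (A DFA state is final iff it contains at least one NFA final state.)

8

Start state of the DFA: {0}.
{0} --a--> {0,1,3,5}  [new]
{0} --b--> {3}  [new]
{0,1,3,5} --a--> {0,1,3,4,5}  [new]
{0,1,3,5} --b--> {1,3,5}  [new]
{3} --a--> {0,4}  [new]
{3} --b--> {3,5}  [new]
{0,1,3,4,5} --a--> {0,1,3,4,5}  [seen]
{0,1,3,4,5} --b--> {1,3,4,5}  [new]
{1,3,5} --a--> {0,4,5}  [new]
{1,3,5} --b--> {1,3,5}  [seen]
{0,4} --a--> {0,1,3,5}  [seen]
{0,4} --b--> {1,3,4,5}  [seen]
{3,5} --a--> {0,4}  [seen]
{3,5} --b--> {3,5}  [seen]
{1,3,4,5} --a--> {0,4,5}  [seen]
{1,3,4,5} --b--> {1,3,4,5}  [seen]
{0,4,5} --a--> {0,1,3,5}  [seen]
{0,4,5} --b--> {1,3,4,5}  [seen]
Reachable DFA states: {0}, {0,1,3,5}, {3}, {0,1,3,4,5}, {1,3,5}, {0,4}, {3,5}, {1,3,4,5}, {0,4,5}.
Accepting DFA states (contain an NFA accepting state): {0,1,3,5}, {3}, {0,1,3,4,5}, {1,3,5}, {0,4}, {3,5}, {1,3,4,5}, {0,4,5}.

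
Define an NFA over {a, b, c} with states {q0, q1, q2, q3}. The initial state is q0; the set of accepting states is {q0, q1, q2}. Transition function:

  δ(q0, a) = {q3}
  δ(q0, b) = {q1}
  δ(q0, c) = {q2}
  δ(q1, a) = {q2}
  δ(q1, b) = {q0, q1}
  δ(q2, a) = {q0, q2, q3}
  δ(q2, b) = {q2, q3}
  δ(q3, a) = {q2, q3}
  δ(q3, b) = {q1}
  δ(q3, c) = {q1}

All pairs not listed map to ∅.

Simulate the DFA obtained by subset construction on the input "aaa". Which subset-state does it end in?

{q0, q2, q3}

Start: {q0}.
δ(q0,a) = {q3}.
Union: {q3}.
After a: {q3}.
δ(q3,a) = {q2, q3}.
Union: {q2, q3}.
After a: {q2, q3}.
δ(q2,a) = {q0, q2, q3}; δ(q3,a) = {q2, q3}.
Union: {q0, q2, q3}.
After a: {q0, q2, q3}.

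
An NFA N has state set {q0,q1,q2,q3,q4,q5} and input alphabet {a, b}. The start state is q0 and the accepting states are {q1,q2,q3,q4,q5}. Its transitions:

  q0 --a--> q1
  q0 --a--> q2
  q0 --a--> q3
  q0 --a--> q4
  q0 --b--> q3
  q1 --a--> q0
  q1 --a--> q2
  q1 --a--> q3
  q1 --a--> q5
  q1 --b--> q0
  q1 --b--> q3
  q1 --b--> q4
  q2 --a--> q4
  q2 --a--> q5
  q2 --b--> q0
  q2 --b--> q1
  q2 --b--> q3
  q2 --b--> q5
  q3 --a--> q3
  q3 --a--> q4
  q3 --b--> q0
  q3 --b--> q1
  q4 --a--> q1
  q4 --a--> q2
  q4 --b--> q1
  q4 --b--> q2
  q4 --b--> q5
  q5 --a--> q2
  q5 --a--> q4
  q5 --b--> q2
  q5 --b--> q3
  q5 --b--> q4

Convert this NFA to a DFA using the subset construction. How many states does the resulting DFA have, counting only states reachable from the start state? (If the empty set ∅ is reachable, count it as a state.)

9

Start state of the DFA: {q0}.
{q0} --a--> {q1,q2,q3,q4}  [new]
{q0} --b--> {q3}  [new]
{q1,q2,q3,q4} --a--> {q0,q1,q2,q3,q4,q5}  [new]
{q1,q2,q3,q4} --b--> {q0,q1,q2,q3,q4,q5}  [seen]
{q3} --a--> {q3,q4}  [new]
{q3} --b--> {q0,q1}  [new]
{q0,q1,q2,q3,q4,q5} --a--> {q0,q1,q2,q3,q4,q5}  [seen]
{q0,q1,q2,q3,q4,q5} --b--> {q0,q1,q2,q3,q4,q5}  [seen]
{q3,q4} --a--> {q1,q2,q3,q4}  [seen]
{q3,q4} --b--> {q0,q1,q2,q5}  [new]
{q0,q1} --a--> {q0,q1,q2,q3,q4,q5}  [seen]
{q0,q1} --b--> {q0,q3,q4}  [new]
{q0,q1,q2,q5} --a--> {q0,q1,q2,q3,q4,q5}  [seen]
{q0,q1,q2,q5} --b--> {q0,q1,q2,q3,q4,q5}  [seen]
{q0,q3,q4} --a--> {q1,q2,q3,q4}  [seen]
{q0,q3,q4} --b--> {q0,q1,q2,q3,q5}  [new]
{q0,q1,q2,q3,q5} --a--> {q0,q1,q2,q3,q4,q5}  [seen]
{q0,q1,q2,q3,q5} --b--> {q0,q1,q2,q3,q4,q5}  [seen]
Reachable DFA states: {q0}, {q1,q2,q3,q4}, {q3}, {q0,q1,q2,q3,q4,q5}, {q3,q4}, {q0,q1}, {q0,q1,q2,q5}, {q0,q3,q4}, {q0,q1,q2,q3,q5}.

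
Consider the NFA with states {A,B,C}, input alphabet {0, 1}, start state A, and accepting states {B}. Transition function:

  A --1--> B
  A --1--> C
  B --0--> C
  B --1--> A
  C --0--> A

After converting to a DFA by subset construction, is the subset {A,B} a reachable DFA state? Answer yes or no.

Start state of the DFA: {A}.
{A} --0--> ∅  [new]
{A} --1--> {B,C}  [new]
∅ --0--> ∅  [seen]
∅ --1--> ∅  [seen]
{B,C} --0--> {A,C}  [new]
{B,C} --1--> {A}  [seen]
{A,C} --0--> {A}  [seen]
{A,C} --1--> {B,C}  [seen]
Reachable DFA states: {A}, ∅, {B,C}, {A,C}.
{A,B} is not among them.

no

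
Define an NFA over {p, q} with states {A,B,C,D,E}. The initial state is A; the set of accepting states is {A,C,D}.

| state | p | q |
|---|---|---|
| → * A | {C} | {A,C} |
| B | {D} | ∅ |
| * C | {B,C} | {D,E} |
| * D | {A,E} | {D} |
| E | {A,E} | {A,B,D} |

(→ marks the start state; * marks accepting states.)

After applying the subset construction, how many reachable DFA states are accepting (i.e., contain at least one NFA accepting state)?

Start state of the DFA: {A}.
{A} --p--> {C}  [new]
{A} --q--> {A,C}  [new]
{C} --p--> {B,C}  [new]
{C} --q--> {D,E}  [new]
{A,C} --p--> {B,C}  [seen]
{A,C} --q--> {A,C,D,E}  [new]
{B,C} --p--> {B,C,D}  [new]
{B,C} --q--> {D,E}  [seen]
{D,E} --p--> {A,E}  [new]
{D,E} --q--> {A,B,D}  [new]
{A,C,D,E} --p--> {A,B,C,E}  [new]
{A,C,D,E} --q--> {A,B,C,D,E}  [new]
{B,C,D} --p--> {A,B,C,D,E}  [seen]
{B,C,D} --q--> {D,E}  [seen]
{A,E} --p--> {A,C,E}  [new]
{A,E} --q--> {A,B,C,D}  [new]
{A,B,D} --p--> {A,C,D,E}  [seen]
{A,B,D} --q--> {A,C,D}  [new]
{A,B,C,E} --p--> {A,B,C,D,E}  [seen]
{A,B,C,E} --q--> {A,B,C,D,E}  [seen]
{A,B,C,D,E} --p--> {A,B,C,D,E}  [seen]
{A,B,C,D,E} --q--> {A,B,C,D,E}  [seen]
{A,C,E} --p--> {A,B,C,E}  [seen]
{A,C,E} --q--> {A,B,C,D,E}  [seen]
{A,B,C,D} --p--> {A,B,C,D,E}  [seen]
{A,B,C,D} --q--> {A,C,D,E}  [seen]
{A,C,D} --p--> {A,B,C,E}  [seen]
{A,C,D} --q--> {A,C,D,E}  [seen]
Reachable DFA states: {A}, {C}, {A,C}, {B,C}, {D,E}, {A,C,D,E}, {B,C,D}, {A,E}, {A,B,D}, {A,B,C,E}, {A,B,C,D,E}, {A,C,E}, {A,B,C,D}, {A,C,D}.
Accepting DFA states (contain an NFA accepting state): {A}, {C}, {A,C}, {B,C}, {D,E}, {A,C,D,E}, {B,C,D}, {A,E}, {A,B,D}, {A,B,C,E}, {A,B,C,D,E}, {A,C,E}, {A,B,C,D}, {A,C,D}.

14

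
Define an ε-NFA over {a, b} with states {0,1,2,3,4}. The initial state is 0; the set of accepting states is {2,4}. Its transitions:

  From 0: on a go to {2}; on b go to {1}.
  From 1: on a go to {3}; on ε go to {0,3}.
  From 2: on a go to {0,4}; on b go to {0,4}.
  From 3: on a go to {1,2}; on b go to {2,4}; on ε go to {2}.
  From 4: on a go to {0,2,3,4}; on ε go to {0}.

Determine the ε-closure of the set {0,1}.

Begin with {0,1}.
1 →ε {0,3}; add 3.
3 →ε {2}; add 2.
ε-closure = {0,1,2,3}.

{0,1,2,3}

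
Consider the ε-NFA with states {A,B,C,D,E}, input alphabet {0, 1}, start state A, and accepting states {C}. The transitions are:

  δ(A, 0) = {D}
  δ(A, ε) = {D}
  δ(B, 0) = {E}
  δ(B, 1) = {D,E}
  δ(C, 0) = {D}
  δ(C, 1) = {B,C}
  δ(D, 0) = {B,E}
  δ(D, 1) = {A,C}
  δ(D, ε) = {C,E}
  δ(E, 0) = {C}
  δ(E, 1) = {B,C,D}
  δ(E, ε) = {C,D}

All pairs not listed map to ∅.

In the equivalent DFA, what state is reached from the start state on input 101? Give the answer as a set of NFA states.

Start: {A,C,D,E}.
δ(A,1) = ∅; δ(C,1) = {B,C}; δ(D,1) = {A,C}; δ(E,1) = {B,C,D}.
Union: {A,B,C,D}.
ε-closure gives {A,B,C,D,E}.
After 1: {A,B,C,D,E}.
δ(A,0) = {D}; δ(B,0) = {E}; δ(C,0) = {D}; δ(D,0) = {B,E}; δ(E,0) = {C}.
Union: {B,C,D,E}.
After 0: {B,C,D,E}.
δ(B,1) = {D,E}; δ(C,1) = {B,C}; δ(D,1) = {A,C}; δ(E,1) = {B,C,D}.
Union: {A,B,C,D,E}.
After 1: {A,B,C,D,E}.

{A,B,C,D,E}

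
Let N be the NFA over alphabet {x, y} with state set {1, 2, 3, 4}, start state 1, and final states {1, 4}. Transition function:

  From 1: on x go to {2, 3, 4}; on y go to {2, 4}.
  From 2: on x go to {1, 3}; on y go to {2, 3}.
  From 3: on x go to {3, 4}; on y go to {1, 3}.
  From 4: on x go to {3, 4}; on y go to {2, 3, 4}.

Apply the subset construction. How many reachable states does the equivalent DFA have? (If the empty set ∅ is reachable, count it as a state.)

5

Start state of the DFA: {1}.
{1} --x--> {2, 3, 4}  [new]
{1} --y--> {2, 4}  [new]
{2, 3, 4} --x--> {1, 3, 4}  [new]
{2, 3, 4} --y--> {1, 2, 3, 4}  [new]
{2, 4} --x--> {1, 3, 4}  [seen]
{2, 4} --y--> {2, 3, 4}  [seen]
{1, 3, 4} --x--> {2, 3, 4}  [seen]
{1, 3, 4} --y--> {1, 2, 3, 4}  [seen]
{1, 2, 3, 4} --x--> {1, 2, 3, 4}  [seen]
{1, 2, 3, 4} --y--> {1, 2, 3, 4}  [seen]
Reachable DFA states: {1}, {2, 3, 4}, {2, 4}, {1, 3, 4}, {1, 2, 3, 4}.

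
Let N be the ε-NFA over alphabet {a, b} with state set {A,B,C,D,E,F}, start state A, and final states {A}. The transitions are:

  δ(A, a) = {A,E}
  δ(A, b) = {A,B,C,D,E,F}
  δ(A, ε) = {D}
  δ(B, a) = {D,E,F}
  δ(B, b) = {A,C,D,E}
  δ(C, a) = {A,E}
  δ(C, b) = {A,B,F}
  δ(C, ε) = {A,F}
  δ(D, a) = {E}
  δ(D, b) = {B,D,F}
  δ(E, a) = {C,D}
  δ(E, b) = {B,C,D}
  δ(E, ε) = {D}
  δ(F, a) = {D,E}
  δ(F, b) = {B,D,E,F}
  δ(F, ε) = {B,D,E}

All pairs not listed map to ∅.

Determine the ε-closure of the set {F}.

{B,D,E,F}

Begin with {F}.
F →ε {B,D,E}; add B, D, E.
ε-closure = {B,D,E,F}.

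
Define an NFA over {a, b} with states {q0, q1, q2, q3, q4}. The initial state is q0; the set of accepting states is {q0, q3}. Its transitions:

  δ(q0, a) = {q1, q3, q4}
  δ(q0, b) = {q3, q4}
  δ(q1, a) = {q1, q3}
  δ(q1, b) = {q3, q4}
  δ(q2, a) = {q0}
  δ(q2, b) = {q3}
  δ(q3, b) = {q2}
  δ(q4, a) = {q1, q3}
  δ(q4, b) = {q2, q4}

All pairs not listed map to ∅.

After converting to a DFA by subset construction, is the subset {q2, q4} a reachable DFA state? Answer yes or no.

Start state of the DFA: {q0}.
{q0} --a--> {q1, q3, q4}  [new]
{q0} --b--> {q3, q4}  [new]
{q1, q3, q4} --a--> {q1, q3}  [new]
{q1, q3, q4} --b--> {q2, q3, q4}  [new]
{q3, q4} --a--> {q1, q3}  [seen]
{q3, q4} --b--> {q2, q4}  [new]
{q1, q3} --a--> {q1, q3}  [seen]
{q1, q3} --b--> {q2, q3, q4}  [seen]
{q2, q3, q4} --a--> {q0, q1, q3}  [new]
{q2, q3, q4} --b--> {q2, q3, q4}  [seen]
{q2, q4} --a--> {q0, q1, q3}  [seen]
{q2, q4} --b--> {q2, q3, q4}  [seen]
{q0, q1, q3} --a--> {q1, q3, q4}  [seen]
{q0, q1, q3} --b--> {q2, q3, q4}  [seen]
Reachable DFA states: {q0}, {q1, q3, q4}, {q3, q4}, {q1, q3}, {q2, q3, q4}, {q2, q4}, {q0, q1, q3}.
{q2, q4} is among them.

yes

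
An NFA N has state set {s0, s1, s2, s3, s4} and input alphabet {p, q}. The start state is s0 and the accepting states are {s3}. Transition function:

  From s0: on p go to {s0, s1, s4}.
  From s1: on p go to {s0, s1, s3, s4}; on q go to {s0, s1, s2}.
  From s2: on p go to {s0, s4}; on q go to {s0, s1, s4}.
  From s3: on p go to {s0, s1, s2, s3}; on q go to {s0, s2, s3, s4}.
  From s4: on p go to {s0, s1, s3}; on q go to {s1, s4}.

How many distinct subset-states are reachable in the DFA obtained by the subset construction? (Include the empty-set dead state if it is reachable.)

6

Start state of the DFA: {s0}.
{s0} --p--> {s0, s1, s4}  [new]
{s0} --q--> ∅  [new]
{s0, s1, s4} --p--> {s0, s1, s3, s4}  [new]
{s0, s1, s4} --q--> {s0, s1, s2, s4}  [new]
∅ --p--> ∅  [seen]
∅ --q--> ∅  [seen]
{s0, s1, s3, s4} --p--> {s0, s1, s2, s3, s4}  [new]
{s0, s1, s3, s4} --q--> {s0, s1, s2, s3, s4}  [seen]
{s0, s1, s2, s4} --p--> {s0, s1, s3, s4}  [seen]
{s0, s1, s2, s4} --q--> {s0, s1, s2, s4}  [seen]
{s0, s1, s2, s3, s4} --p--> {s0, s1, s2, s3, s4}  [seen]
{s0, s1, s2, s3, s4} --q--> {s0, s1, s2, s3, s4}  [seen]
Reachable DFA states: {s0}, {s0, s1, s4}, ∅, {s0, s1, s3, s4}, {s0, s1, s2, s4}, {s0, s1, s2, s3, s4}.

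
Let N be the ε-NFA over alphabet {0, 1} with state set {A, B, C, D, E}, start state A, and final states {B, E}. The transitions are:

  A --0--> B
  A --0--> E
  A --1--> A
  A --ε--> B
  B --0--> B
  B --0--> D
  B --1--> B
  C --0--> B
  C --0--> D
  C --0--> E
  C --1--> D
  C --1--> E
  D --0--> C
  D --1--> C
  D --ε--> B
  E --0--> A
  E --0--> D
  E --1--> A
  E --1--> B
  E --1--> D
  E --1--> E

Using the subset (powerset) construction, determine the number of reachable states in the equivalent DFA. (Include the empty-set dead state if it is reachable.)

5

Start state of the DFA: {A, B} (ε-closure of the NFA start).
{A, B} --0--> {B, D, E}  [new]
{A, B} --1--> {A, B}  [seen]
{B, D, E} --0--> {A, B, C, D}  [new]
{B, D, E} --1--> {A, B, C, D, E}  [new]
{A, B, C, D} --0--> {B, C, D, E}  [new]
{A, B, C, D} --1--> {A, B, C, D, E}  [seen]
{A, B, C, D, E} --0--> {A, B, C, D, E}  [seen]
{A, B, C, D, E} --1--> {A, B, C, D, E}  [seen]
{B, C, D, E} --0--> {A, B, C, D, E}  [seen]
{B, C, D, E} --1--> {A, B, C, D, E}  [seen]
Reachable DFA states: {A, B}, {B, D, E}, {A, B, C, D}, {A, B, C, D, E}, {B, C, D, E}.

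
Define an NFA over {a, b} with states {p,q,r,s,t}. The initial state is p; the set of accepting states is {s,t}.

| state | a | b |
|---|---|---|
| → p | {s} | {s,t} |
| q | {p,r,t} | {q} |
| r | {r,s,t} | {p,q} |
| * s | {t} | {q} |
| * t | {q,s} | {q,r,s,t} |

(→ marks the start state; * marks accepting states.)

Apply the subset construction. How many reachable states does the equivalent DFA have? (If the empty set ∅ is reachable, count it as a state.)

Start state of the DFA: {p}.
{p} --a--> {s}  [new]
{p} --b--> {s,t}  [new]
{s} --a--> {t}  [new]
{s} --b--> {q}  [new]
{s,t} --a--> {q,s,t}  [new]
{s,t} --b--> {q,r,s,t}  [new]
{t} --a--> {q,s}  [new]
{t} --b--> {q,r,s,t}  [seen]
{q} --a--> {p,r,t}  [new]
{q} --b--> {q}  [seen]
{q,s,t} --a--> {p,q,r,s,t}  [new]
{q,s,t} --b--> {q,r,s,t}  [seen]
{q,r,s,t} --a--> {p,q,r,s,t}  [seen]
{q,r,s,t} --b--> {p,q,r,s,t}  [seen]
{q,s} --a--> {p,r,t}  [seen]
{q,s} --b--> {q}  [seen]
{p,r,t} --a--> {q,r,s,t}  [seen]
{p,r,t} --b--> {p,q,r,s,t}  [seen]
{p,q,r,s,t} --a--> {p,q,r,s,t}  [seen]
{p,q,r,s,t} --b--> {p,q,r,s,t}  [seen]
Reachable DFA states: {p}, {s}, {s,t}, {t}, {q}, {q,s,t}, {q,r,s,t}, {q,s}, {p,r,t}, {p,q,r,s,t}.

10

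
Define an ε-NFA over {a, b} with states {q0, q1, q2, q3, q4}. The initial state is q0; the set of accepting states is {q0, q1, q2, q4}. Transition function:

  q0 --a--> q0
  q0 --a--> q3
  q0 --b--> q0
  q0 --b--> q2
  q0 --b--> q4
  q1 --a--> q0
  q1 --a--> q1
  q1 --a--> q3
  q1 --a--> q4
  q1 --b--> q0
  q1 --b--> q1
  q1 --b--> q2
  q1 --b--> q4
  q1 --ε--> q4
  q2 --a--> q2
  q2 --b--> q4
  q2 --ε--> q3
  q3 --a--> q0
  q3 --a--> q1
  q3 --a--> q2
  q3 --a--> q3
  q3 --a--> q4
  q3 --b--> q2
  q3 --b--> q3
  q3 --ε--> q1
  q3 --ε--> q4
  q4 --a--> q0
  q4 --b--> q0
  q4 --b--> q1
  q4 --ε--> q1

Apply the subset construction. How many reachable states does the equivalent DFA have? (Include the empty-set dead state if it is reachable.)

3

Start state of the DFA: {q0} (ε-closure of the NFA start).
{q0} --a--> {q0, q1, q3, q4}  [new]
{q0} --b--> {q0, q1, q2, q3, q4}  [new]
{q0, q1, q3, q4} --a--> {q0, q1, q2, q3, q4}  [seen]
{q0, q1, q3, q4} --b--> {q0, q1, q2, q3, q4}  [seen]
{q0, q1, q2, q3, q4} --a--> {q0, q1, q2, q3, q4}  [seen]
{q0, q1, q2, q3, q4} --b--> {q0, q1, q2, q3, q4}  [seen]
Reachable DFA states: {q0}, {q0, q1, q3, q4}, {q0, q1, q2, q3, q4}.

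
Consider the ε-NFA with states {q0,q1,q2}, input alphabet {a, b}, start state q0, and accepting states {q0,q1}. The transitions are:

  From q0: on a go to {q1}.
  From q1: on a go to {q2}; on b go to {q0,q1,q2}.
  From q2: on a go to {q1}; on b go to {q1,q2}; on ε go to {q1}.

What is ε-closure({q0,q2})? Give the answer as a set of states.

Begin with {q0,q2}.
q2 →ε {q1}; add q1.
ε-closure = {q0,q1,q2}.

{q0,q1,q2}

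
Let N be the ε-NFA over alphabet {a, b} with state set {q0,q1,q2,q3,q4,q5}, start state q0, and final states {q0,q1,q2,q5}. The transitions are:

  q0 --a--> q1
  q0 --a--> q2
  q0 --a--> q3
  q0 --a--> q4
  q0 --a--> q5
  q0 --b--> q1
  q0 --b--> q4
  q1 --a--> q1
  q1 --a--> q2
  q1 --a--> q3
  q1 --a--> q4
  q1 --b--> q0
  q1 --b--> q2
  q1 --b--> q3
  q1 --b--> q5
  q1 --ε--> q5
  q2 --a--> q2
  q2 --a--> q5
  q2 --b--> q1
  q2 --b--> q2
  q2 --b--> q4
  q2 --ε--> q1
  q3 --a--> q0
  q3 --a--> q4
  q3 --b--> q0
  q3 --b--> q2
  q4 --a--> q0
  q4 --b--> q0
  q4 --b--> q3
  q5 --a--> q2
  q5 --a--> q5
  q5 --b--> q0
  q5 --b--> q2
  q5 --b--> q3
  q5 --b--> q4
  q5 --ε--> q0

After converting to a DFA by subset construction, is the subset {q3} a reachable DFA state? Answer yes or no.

Start state of the DFA: {q0} (ε-closure of the NFA start).
{q0} --a--> {q0,q1,q2,q3,q4,q5}  [new]
{q0} --b--> {q0,q1,q4,q5}  [new]
{q0,q1,q2,q3,q4,q5} --a--> {q0,q1,q2,q3,q4,q5}  [seen]
{q0,q1,q2,q3,q4,q5} --b--> {q0,q1,q2,q3,q4,q5}  [seen]
{q0,q1,q4,q5} --a--> {q0,q1,q2,q3,q4,q5}  [seen]
{q0,q1,q4,q5} --b--> {q0,q1,q2,q3,q4,q5}  [seen]
Reachable DFA states: {q0}, {q0,q1,q2,q3,q4,q5}, {q0,q1,q4,q5}.
{q3} is not among them.

no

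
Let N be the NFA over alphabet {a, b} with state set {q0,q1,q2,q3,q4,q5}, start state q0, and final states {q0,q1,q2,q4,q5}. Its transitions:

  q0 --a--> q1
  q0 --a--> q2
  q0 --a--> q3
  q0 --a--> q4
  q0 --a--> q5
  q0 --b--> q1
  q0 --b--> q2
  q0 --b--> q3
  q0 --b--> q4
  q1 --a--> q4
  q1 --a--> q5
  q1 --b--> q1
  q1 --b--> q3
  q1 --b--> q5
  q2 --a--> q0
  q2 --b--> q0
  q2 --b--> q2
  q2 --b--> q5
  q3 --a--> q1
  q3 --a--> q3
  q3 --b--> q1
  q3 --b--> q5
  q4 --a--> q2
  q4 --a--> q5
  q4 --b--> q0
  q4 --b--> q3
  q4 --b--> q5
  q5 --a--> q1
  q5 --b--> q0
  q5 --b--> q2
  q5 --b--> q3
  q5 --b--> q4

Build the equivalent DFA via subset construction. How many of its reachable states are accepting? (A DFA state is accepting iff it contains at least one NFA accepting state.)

Start state of the DFA: {q0}.
{q0} --a--> {q1,q2,q3,q4,q5}  [new]
{q0} --b--> {q1,q2,q3,q4}  [new]
{q1,q2,q3,q4,q5} --a--> {q0,q1,q2,q3,q4,q5}  [new]
{q1,q2,q3,q4,q5} --b--> {q0,q1,q2,q3,q4,q5}  [seen]
{q1,q2,q3,q4} --a--> {q0,q1,q2,q3,q4,q5}  [seen]
{q1,q2,q3,q4} --b--> {q0,q1,q2,q3,q5}  [new]
{q0,q1,q2,q3,q4,q5} --a--> {q0,q1,q2,q3,q4,q5}  [seen]
{q0,q1,q2,q3,q4,q5} --b--> {q0,q1,q2,q3,q4,q5}  [seen]
{q0,q1,q2,q3,q5} --a--> {q0,q1,q2,q3,q4,q5}  [seen]
{q0,q1,q2,q3,q5} --b--> {q0,q1,q2,q3,q4,q5}  [seen]
Reachable DFA states: {q0}, {q1,q2,q3,q4,q5}, {q1,q2,q3,q4}, {q0,q1,q2,q3,q4,q5}, {q0,q1,q2,q3,q5}.
Accepting DFA states (contain an NFA accepting state): {q0}, {q1,q2,q3,q4,q5}, {q1,q2,q3,q4}, {q0,q1,q2,q3,q4,q5}, {q0,q1,q2,q3,q5}.

5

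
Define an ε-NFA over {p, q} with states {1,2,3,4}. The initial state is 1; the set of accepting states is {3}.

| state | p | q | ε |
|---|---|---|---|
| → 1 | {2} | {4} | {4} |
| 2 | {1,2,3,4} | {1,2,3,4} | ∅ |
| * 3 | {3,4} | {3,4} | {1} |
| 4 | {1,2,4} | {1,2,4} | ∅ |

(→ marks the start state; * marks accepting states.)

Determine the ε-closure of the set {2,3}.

{1,2,3,4}

Begin with {2,3}.
3 →ε {1}; add 1.
1 →ε {4}; add 4.
ε-closure = {1,2,3,4}.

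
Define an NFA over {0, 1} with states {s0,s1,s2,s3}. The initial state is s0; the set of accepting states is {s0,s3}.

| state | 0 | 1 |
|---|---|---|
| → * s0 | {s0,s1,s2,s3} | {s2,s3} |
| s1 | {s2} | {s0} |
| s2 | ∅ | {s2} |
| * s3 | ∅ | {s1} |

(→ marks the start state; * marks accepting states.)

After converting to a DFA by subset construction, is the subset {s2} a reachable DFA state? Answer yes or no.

Start state of the DFA: {s0}.
{s0} --0--> {s0,s1,s2,s3}  [new]
{s0} --1--> {s2,s3}  [new]
{s0,s1,s2,s3} --0--> {s0,s1,s2,s3}  [seen]
{s0,s1,s2,s3} --1--> {s0,s1,s2,s3}  [seen]
{s2,s3} --0--> ∅  [new]
{s2,s3} --1--> {s1,s2}  [new]
∅ --0--> ∅  [seen]
∅ --1--> ∅  [seen]
{s1,s2} --0--> {s2}  [new]
{s1,s2} --1--> {s0,s2}  [new]
{s2} --0--> ∅  [seen]
{s2} --1--> {s2}  [seen]
{s0,s2} --0--> {s0,s1,s2,s3}  [seen]
{s0,s2} --1--> {s2,s3}  [seen]
Reachable DFA states: {s0}, {s0,s1,s2,s3}, {s2,s3}, ∅, {s1,s2}, {s2}, {s0,s2}.
{s2} is among them.

yes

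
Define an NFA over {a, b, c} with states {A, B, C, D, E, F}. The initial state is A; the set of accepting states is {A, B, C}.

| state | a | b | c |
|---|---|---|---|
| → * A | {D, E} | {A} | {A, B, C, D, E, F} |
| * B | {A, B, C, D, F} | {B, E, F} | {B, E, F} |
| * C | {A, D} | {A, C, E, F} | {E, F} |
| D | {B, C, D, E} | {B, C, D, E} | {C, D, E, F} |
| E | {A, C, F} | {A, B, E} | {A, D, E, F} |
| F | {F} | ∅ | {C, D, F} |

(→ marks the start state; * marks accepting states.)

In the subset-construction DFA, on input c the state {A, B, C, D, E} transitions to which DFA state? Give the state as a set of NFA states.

{A, B, C, D, E, F}

δ(A,c) = {A, B, C, D, E, F}; δ(B,c) = {B, E, F}; δ(C,c) = {E, F}; δ(D,c) = {C, D, E, F}; δ(E,c) = {A, D, E, F}.
Union: {A, B, C, D, E, F}.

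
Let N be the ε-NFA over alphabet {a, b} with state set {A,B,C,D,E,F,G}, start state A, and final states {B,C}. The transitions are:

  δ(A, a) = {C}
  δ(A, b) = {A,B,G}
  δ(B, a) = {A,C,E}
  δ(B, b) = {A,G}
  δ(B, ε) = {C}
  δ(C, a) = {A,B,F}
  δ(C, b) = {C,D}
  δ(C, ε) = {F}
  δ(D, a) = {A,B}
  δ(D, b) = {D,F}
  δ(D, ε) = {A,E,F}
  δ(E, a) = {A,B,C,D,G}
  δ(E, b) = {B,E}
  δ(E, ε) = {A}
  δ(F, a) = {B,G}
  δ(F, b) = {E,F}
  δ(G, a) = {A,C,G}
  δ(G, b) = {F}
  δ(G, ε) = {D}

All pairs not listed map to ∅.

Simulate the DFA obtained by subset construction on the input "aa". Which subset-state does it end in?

Start: {A}.
δ(A,a) = {C}.
Union: {C}.
ε-closure gives {C,F}.
After a: {C,F}.
δ(C,a) = {A,B,F}; δ(F,a) = {B,G}.
Union: {A,B,F,G}.
ε-closure gives {A,B,C,D,E,F,G}.
After a: {A,B,C,D,E,F,G}.

{A,B,C,D,E,F,G}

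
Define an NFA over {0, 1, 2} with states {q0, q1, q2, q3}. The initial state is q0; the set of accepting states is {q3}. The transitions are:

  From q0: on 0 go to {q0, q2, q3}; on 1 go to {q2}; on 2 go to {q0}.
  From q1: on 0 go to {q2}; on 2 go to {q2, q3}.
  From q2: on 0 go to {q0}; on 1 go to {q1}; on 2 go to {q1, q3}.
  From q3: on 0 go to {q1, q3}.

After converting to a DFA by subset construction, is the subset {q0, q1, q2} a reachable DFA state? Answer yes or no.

Start state of the DFA: {q0}.
{q0} --0--> {q0, q2, q3}  [new]
{q0} --1--> {q2}  [new]
{q0} --2--> {q0}  [seen]
{q0, q2, q3} --0--> {q0, q1, q2, q3}  [new]
{q0, q2, q3} --1--> {q1, q2}  [new]
{q0, q2, q3} --2--> {q0, q1, q3}  [new]
{q2} --0--> {q0}  [seen]
{q2} --1--> {q1}  [new]
{q2} --2--> {q1, q3}  [new]
{q0, q1, q2, q3} --0--> {q0, q1, q2, q3}  [seen]
{q0, q1, q2, q3} --1--> {q1, q2}  [seen]
{q0, q1, q2, q3} --2--> {q0, q1, q2, q3}  [seen]
{q1, q2} --0--> {q0, q2}  [new]
{q1, q2} --1--> {q1}  [seen]
{q1, q2} --2--> {q1, q2, q3}  [new]
{q0, q1, q3} --0--> {q0, q1, q2, q3}  [seen]
{q0, q1, q3} --1--> {q2}  [seen]
{q0, q1, q3} --2--> {q0, q2, q3}  [seen]
{q1} --0--> {q2}  [seen]
{q1} --1--> ∅  [new]
{q1} --2--> {q2, q3}  [new]
{q1, q3} --0--> {q1, q2, q3}  [seen]
{q1, q3} --1--> ∅  [seen]
{q1, q3} --2--> {q2, q3}  [seen]
{q0, q2} --0--> {q0, q2, q3}  [seen]
{q0, q2} --1--> {q1, q2}  [seen]
{q0, q2} --2--> {q0, q1, q3}  [seen]
{q1, q2, q3} --0--> {q0, q1, q2, q3}  [seen]
{q1, q2, q3} --1--> {q1}  [seen]
{q1, q2, q3} --2--> {q1, q2, q3}  [seen]
∅ --0--> ∅  [seen]
∅ --1--> ∅  [seen]
∅ --2--> ∅  [seen]
{q2, q3} --0--> {q0, q1, q3}  [seen]
{q2, q3} --1--> {q1}  [seen]
{q2, q3} --2--> {q1, q3}  [seen]
Reachable DFA states: {q0}, {q0, q2, q3}, {q2}, {q0, q1, q2, q3}, {q1, q2}, {q0, q1, q3}, {q1}, {q1, q3}, {q0, q2}, {q1, q2, q3}, ∅, {q2, q3}.
{q0, q1, q2} is not among them.

no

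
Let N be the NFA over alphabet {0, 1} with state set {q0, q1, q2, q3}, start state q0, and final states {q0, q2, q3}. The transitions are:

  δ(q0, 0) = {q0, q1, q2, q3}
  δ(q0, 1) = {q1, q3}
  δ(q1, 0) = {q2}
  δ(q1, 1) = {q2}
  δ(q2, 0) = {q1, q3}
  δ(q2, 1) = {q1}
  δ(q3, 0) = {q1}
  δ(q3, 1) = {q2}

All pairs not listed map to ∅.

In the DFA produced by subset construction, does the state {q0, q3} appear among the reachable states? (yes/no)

no

Start state of the DFA: {q0}.
{q0} --0--> {q0, q1, q2, q3}  [new]
{q0} --1--> {q1, q3}  [new]
{q0, q1, q2, q3} --0--> {q0, q1, q2, q3}  [seen]
{q0, q1, q2, q3} --1--> {q1, q2, q3}  [new]
{q1, q3} --0--> {q1, q2}  [new]
{q1, q3} --1--> {q2}  [new]
{q1, q2, q3} --0--> {q1, q2, q3}  [seen]
{q1, q2, q3} --1--> {q1, q2}  [seen]
{q1, q2} --0--> {q1, q2, q3}  [seen]
{q1, q2} --1--> {q1, q2}  [seen]
{q2} --0--> {q1, q3}  [seen]
{q2} --1--> {q1}  [new]
{q1} --0--> {q2}  [seen]
{q1} --1--> {q2}  [seen]
Reachable DFA states: {q0}, {q0, q1, q2, q3}, {q1, q3}, {q1, q2, q3}, {q1, q2}, {q2}, {q1}.
{q0, q3} is not among them.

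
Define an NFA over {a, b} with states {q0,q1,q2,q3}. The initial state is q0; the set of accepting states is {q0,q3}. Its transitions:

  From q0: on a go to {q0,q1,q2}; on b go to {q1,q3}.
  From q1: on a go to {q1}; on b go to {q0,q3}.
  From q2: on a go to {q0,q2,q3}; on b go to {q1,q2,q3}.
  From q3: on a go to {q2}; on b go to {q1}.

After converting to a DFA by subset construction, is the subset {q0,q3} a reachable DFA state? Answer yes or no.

no

Start state of the DFA: {q0}.
{q0} --a--> {q0,q1,q2}  [new]
{q0} --b--> {q1,q3}  [new]
{q0,q1,q2} --a--> {q0,q1,q2,q3}  [new]
{q0,q1,q2} --b--> {q0,q1,q2,q3}  [seen]
{q1,q3} --a--> {q1,q2}  [new]
{q1,q3} --b--> {q0,q1,q3}  [new]
{q0,q1,q2,q3} --a--> {q0,q1,q2,q3}  [seen]
{q0,q1,q2,q3} --b--> {q0,q1,q2,q3}  [seen]
{q1,q2} --a--> {q0,q1,q2,q3}  [seen]
{q1,q2} --b--> {q0,q1,q2,q3}  [seen]
{q0,q1,q3} --a--> {q0,q1,q2}  [seen]
{q0,q1,q3} --b--> {q0,q1,q3}  [seen]
Reachable DFA states: {q0}, {q0,q1,q2}, {q1,q3}, {q0,q1,q2,q3}, {q1,q2}, {q0,q1,q3}.
{q0,q3} is not among them.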